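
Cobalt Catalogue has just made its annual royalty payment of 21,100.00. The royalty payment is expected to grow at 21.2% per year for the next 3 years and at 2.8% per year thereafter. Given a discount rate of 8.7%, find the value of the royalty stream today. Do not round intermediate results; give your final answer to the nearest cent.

D_1 = 25573.20000
D_2 = 30994.71840
D_3 = 37565.59870
Terminal value at year 3: TV = D_3×(1+g_2)/(r−g_2) = 38617.43546/0.059 = 654532.80448
P_0 = D_1/(1+r)^1 + D_2/(1+r)^2 + D_3/(1+r)^3 + TV/(1+r)^3
    = 23526.40294 + 26231.83107 + 29248.37098 + 509615.68413 = 588622.28911

588622.29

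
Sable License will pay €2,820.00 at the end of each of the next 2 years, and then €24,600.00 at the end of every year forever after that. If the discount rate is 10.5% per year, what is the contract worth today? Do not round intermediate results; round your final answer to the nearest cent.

€196737.83

PV of 2-year annuity: €2,820.00 × [1 − (1+0.105)^−2] / 0.105 = 4861.57122
Perpetuity value at year 2: €24,600.00 / 0.105 = 234285.71429
PV of perpetuity: 234285.71429 / (1+0.105)^2 = 191876.26321
Total PV = 4861.57122 + 191876.26321 = 196737.83443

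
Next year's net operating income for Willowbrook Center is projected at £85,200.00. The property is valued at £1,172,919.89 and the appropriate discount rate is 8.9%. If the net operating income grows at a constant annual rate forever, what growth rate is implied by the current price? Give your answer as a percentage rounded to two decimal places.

P = D₁/(r−g) ⇒ g = r − D₁/P = 0.089 − £85,200.00/£1,172,919.89 = 0.016361

1.64%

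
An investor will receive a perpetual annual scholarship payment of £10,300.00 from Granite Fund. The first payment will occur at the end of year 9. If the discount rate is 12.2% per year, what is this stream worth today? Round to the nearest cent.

£33615.11

Value at end of year 8: C / r = £10,300.00 / 0.122 = £84,426.2295
Discount to today: PV = £84,426.2295 / (1 + 0.122)^8 = £84,426.2295 / 2.511556 = £33,615.11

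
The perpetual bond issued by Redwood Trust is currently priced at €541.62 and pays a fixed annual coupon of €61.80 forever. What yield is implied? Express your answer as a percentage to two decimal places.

11.41%

P = C/r ⇒ r = C/P = €61.80/€541.62 = 0.114102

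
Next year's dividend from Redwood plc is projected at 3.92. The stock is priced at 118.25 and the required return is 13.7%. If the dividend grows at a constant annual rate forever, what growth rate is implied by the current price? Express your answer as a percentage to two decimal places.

10.38%

P = D₁/(r−g) ⇒ g = r − D₁/P = 0.137 − 3.92/118.25 = 0.103850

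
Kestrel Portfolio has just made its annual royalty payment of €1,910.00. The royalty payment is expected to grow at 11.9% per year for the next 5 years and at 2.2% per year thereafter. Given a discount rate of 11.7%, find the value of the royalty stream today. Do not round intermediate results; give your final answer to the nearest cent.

D_1 = 2137.29000
D_2 = 2391.62751
D_3 = 2676.23118
D_4 = 2994.70269
D_5 = 3351.07232
Terminal value at year 5: TV = D_5×(1+g_2)/(r−g_2) = 3424.79591/0.095 = 36050.48322
P_0 = D_1/(1+r)^1 + D_2/(1+r)^2 + D_3/(1+r)^3 + D_4/(1+r)^4 + D_5/(1+r)^5 + TV/(1+r)^5
    = 1913.41987 + 1916.84587 + 1920.27800 + 1923.71628 + 1927.16072 + 20732.19213 = 30333.61288

€30333.61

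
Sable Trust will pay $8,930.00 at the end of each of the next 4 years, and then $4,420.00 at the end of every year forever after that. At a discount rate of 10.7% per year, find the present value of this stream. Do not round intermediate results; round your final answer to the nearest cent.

PV of 4-year annuity: $8,930.00 × [1 − (1+0.107)^−4] / 0.107 = 27883.23488
Perpetuity value at year 4: $4,420.00 / 0.107 = 41308.41121
PV of perpetuity: 41308.41121 / (1+0.107)^4 = 27507.30280
Total PV = 27883.23488 + 27507.30280 = 55390.53768

$55390.54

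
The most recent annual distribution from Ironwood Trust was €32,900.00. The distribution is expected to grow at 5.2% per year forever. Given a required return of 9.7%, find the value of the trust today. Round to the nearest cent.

€769128.89

D₁ = D₀ × (1 + g) = €32,900.00 × 1.052 = €34,610.8000
Growing perpetuity: P = D₁ / (r − g) = €34,610.8000 / (0.097 − 0.052) = €769,128.89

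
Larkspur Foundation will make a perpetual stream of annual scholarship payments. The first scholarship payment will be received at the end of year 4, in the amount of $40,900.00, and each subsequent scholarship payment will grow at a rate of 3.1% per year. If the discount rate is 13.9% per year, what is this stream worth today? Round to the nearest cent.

$256288.06

Value at end of year 3: C₁ / (r − g) = $40,900.00 / (0.139 − 0.031) = $378,703.7037
Discount to today: PV = $378,703.7037 / (1 + 0.139)^3 = $378,703.7037 / 1.477649 = $256,288.06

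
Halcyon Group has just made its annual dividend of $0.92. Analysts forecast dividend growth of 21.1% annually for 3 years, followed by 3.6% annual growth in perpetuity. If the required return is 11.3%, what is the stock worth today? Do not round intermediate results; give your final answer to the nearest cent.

$19.22

D_1 = 1.11412
D_2 = 1.34920
D_3 = 1.63388
Terminal value at year 3: TV = D_3×(1+g_2)/(r−g_2) = 1.69270/0.077 = 21.98312
P_0 = D_1/(1+r)^1 + D_2/(1+r)^2 + D_3/(1+r)^3 + TV/(1+r)^3
    = 1.00101 + 1.08915 + 1.18504 + 15.94424 = 19.21944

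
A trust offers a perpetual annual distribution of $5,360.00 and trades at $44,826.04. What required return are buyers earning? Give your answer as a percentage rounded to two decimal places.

P = C/r ⇒ r = C/P = $5,360.00/$44,826.04 = 0.119573

11.96%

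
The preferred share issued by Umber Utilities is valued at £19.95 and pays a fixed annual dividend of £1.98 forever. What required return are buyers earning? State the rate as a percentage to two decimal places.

9.92%

P = C/r ⇒ r = C/P = £1.98/£19.95 = 0.099248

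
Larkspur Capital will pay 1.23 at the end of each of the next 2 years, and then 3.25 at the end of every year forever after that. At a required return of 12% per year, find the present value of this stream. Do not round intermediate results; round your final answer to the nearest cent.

23.67

PV of 2-year annuity: 1.23 × [1 − (1+0.12)^−2] / 0.12 = 2.07876
Perpetuity value at year 2: 3.25 / 0.12 = 27.08333
PV of perpetuity: 27.08333 / (1+0.12)^2 = 21.59067
Total PV = 2.07876 + 21.59067 = 23.66943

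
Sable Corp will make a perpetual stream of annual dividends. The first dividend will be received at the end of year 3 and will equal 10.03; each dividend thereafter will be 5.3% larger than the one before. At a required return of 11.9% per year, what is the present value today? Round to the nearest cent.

121.37

Value at end of year 2: C₁ / (r − g) = 10.03 / (0.119 − 0.053) = 151.9697
Discount to today: PV = 151.9697 / (1 + 0.119)^2 = 151.9697 / 1.252161 = 121.37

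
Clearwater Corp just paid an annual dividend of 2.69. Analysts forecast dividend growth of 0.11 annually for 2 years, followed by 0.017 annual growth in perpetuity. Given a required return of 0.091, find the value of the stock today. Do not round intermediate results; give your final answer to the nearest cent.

43.79

D_1 = 2.98590
D_2 = 3.31435
Terminal value at year 2: TV = D_2×(1+g_2)/(r−g_2) = 3.37069/0.074 = 45.54990
P_0 = D_1/(1+r)^1 + D_2/(1+r)^2 + TV/(1+r)^2
    = 2.73685 + 2.78451 + 38.26819 = 43.78955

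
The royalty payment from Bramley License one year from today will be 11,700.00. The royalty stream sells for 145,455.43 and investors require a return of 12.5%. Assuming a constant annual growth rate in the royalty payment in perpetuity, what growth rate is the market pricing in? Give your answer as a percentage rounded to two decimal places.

4.46%

P = D₁/(r−g) ⇒ g = r − D₁/P = 0.125 − 11,700.00/145,455.43 = 0.044563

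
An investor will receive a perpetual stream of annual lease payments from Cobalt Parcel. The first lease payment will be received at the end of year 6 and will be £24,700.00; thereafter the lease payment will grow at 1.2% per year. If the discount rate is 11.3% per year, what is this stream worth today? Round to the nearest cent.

£143185.74

Value at end of year 5: C₁ / (r − g) = £24,700.00 / (0.113 − 0.012) = £244,554.4554
Discount to today: PV = £244,554.4554 / (1 + 0.113)^5 = £244,554.4554 / 1.707953 = £143,185.74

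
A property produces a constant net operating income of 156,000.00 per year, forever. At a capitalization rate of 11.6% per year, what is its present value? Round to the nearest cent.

1344827.59

Level perpetuity: PV = C / r = 156,000.00 / 0.116 = 1,344,827.59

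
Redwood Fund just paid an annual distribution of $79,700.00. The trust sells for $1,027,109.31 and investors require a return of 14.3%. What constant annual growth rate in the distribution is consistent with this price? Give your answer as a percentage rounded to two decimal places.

P = D₀(1+g)/(r−g) ⇒ P(r−g) = D₀(1+g) ⇒ g(P+D₀) = P·r − D₀
g = (P·r − D₀)/(P + D₀) = ($1,027,109.31×0.143 − $79,700.00) / ($1,027,109.31 + $79,700.00) = 0.060694

6.07%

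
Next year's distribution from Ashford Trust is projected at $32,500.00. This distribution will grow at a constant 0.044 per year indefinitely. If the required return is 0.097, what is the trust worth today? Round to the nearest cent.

$613207.55

Growing perpetuity: P = D₁ / (r − g) = $32,500.0000 / (0.097 − 0.044) = $613,207.55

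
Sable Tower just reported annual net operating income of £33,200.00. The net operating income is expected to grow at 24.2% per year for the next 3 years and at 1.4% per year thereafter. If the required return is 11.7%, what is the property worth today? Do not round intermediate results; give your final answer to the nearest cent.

D_1 = 41234.40000
D_2 = 51213.12480
D_3 = 63606.70100
Terminal value at year 3: TV = D_3×(1+g_2)/(r−g_2) = 64497.19482/0.103 = 626186.35743
P_0 = D_1/(1+r)^1 + D_2/(1+r)^2 + D_3/(1+r)^3 + TV/(1+r)^3
    = 36915.30886 + 41046.38640 + 45639.75999 + 449307.92844 = 572909.38369

£572909.38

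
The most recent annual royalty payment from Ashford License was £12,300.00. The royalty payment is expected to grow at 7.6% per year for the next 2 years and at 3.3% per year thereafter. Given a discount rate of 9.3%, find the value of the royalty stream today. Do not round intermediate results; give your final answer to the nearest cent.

£229257.90

D_1 = 13234.80000
D_2 = 14240.64480
Terminal value at year 2: TV = D_2×(1+g_2)/(r−g_2) = 14710.58608/0.06 = 245176.43464
P_0 = D_1/(1+r)^1 + D_2/(1+r)^2 + TV/(1+r)^2
    = 12108.69167 + 11920.35887 + 205228.84516 = 229257.89570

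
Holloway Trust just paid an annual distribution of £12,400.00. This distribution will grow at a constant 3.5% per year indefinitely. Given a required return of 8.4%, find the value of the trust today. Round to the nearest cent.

D₁ = D₀ × (1 + g) = £12,400.00 × 1.035 = £12,834.0000
Growing perpetuity: P = D₁ / (r − g) = £12,834.0000 / (0.084 − 0.035) = £261,918.37

£261918.37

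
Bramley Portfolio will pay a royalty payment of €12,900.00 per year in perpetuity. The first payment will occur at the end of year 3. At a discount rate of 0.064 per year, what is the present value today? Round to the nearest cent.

Value at end of year 2: C / r = €12,900.00 / 0.064 = €201,562.5000
Discount to today: PV = €201,562.5000 / (1 + 0.064)^2 = €201,562.5000 / 1.132096 = €178,043.65

€178043.65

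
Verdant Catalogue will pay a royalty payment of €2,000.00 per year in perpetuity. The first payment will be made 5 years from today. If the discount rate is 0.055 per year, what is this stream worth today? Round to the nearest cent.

Value at end of year 4: C / r = €2,000.00 / 0.055 = €36,363.6364
Discount to today: PV = €36,363.6364 / (1 + 0.055)^4 = €36,363.6364 / 1.238825 = €29,353.34

€29353.34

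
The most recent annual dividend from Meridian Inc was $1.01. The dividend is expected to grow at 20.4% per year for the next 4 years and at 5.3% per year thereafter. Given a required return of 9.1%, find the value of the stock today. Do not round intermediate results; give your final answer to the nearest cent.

D_1 = 1.21604
D_2 = 1.46411
D_3 = 1.76279
D_4 = 2.12240
Terminal value at year 4: TV = D_4×(1+g_2)/(r−g_2) = 2.23489/0.038 = 58.81283
P_0 = D_1/(1+r)^1 + D_2/(1+r)^2 + D_3/(1+r)^3 + D_4/(1+r)^4 + TV/(1+r)^4
    = 1.11461 + 1.23006 + 1.35746 + 1.49806 + 41.51195 = 46.71213

$46.71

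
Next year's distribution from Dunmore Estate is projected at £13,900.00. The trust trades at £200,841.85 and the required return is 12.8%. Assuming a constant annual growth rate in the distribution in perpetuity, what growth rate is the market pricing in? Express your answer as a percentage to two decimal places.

P = D₁/(r−g) ⇒ g = r − D₁/P = 0.128 − £13,900.00/£200,841.85 = 0.058791

5.88%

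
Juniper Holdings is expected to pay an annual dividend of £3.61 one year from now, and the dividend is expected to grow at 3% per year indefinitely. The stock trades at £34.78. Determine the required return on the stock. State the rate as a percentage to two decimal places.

13.38%

P = D₁/(r − g) ⇒ r = D₁/P + g = £3.6100/£34.78 + 0.03 = 0.103795 + 0.03 = 0.133795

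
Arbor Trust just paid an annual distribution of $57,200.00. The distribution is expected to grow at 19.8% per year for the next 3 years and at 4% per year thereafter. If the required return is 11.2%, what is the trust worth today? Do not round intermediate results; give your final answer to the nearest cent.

$1232662.62

D_1 = 68525.60000
D_2 = 82093.66880
D_3 = 98348.21522
Terminal value at year 3: TV = D_3×(1+g_2)/(r−g_2) = 102282.14383/0.072 = 1420585.33099
P_0 = D_1/(1+r)^1 + D_2/(1+r)^2 + D_3/(1+r)^3 + TV/(1+r)^3
    = 61623.74101 + 66389.60587 + 71524.05381 + 1033125.22163 = 1232662.62231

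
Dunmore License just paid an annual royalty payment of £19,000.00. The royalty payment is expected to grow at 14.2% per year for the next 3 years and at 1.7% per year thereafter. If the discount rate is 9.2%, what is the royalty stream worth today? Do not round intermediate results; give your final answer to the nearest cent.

£357056.21

D_1 = 21698.00000
D_2 = 24779.11600
D_3 = 28297.75047
Terminal value at year 3: TV = D_3×(1+g_2)/(r−g_2) = 28778.81223/0.075 = 383717.49640
P_0 = D_1/(1+r)^1 + D_2/(1+r)^2 + D_3/(1+r)^3 + TV/(1+r)^3
    = 19869.96337 + 20779.76023 + 21731.21445 + 294675.26795 = 357056.20600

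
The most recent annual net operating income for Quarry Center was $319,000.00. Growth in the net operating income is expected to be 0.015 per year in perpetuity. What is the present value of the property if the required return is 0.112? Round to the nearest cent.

$3337989.69

D₁ = D₀ × (1 + g) = $319,000.00 × 1.015 = $323,785.0000
Growing perpetuity: P = D₁ / (r − g) = $323,785.0000 / (0.112 − 0.015) = $3,337,989.69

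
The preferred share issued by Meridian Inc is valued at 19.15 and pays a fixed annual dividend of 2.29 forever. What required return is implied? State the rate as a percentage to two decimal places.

P = C/r ⇒ r = C/P = 2.29/19.15 = 0.119582

11.96%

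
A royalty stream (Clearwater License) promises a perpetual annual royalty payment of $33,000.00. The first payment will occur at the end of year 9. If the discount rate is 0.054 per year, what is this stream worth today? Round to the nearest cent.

$401231.75

Value at end of year 8: C / r = $33,000.00 / 0.054 = $611,111.1111
Discount to today: PV = $611,111.1111 / (1 + 0.054)^8 = $611,111.1111 / 1.523088 = $401,231.75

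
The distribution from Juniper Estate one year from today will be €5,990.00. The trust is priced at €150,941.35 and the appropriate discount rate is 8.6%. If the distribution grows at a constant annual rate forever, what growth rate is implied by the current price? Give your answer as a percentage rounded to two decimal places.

P = D₁/(r−g) ⇒ g = r − D₁/P = 0.086 − €5,990.00/€150,941.35 = 0.046316

4.63%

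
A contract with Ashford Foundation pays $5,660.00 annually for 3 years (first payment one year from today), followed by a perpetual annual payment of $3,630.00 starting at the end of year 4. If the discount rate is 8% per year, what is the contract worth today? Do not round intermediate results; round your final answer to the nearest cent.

$50606.51

PV of 3-year annuity: $5,660.00 × [1 − (1+0.08)^−3] / 0.08 = 14586.36895
Perpetuity value at year 3: $3,630.00 / 0.08 = 45375.00000
PV of perpetuity: 45375.00000 / (1+0.08)^3 = 36020.13794
Total PV = 14586.36895 + 36020.13794 = 50606.50688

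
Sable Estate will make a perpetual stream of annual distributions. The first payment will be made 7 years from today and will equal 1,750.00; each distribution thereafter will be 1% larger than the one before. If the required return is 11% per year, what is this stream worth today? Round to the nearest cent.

9356.21

Value at end of year 6: C₁ / (r − g) = 1,750.00 / (0.11 − 0.01) = 17,500.0000
Discount to today: PV = 17,500.0000 / (1 + 0.11)^6 = 17,500.0000 / 1.870415 = 9,356.21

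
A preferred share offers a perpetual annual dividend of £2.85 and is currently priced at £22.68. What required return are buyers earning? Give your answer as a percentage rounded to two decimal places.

12.57%

P = C/r ⇒ r = C/P = £2.85/£22.68 = 0.125661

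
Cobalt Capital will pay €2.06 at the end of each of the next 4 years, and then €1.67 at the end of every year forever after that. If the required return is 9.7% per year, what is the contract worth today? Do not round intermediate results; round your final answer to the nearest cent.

PV of 4-year annuity: €2.06 × [1 − (1+0.097)^−4] / 0.097 = 6.57256
Perpetuity value at year 4: €1.67 / 0.097 = 17.21649
PV of perpetuity: 17.21649 / (1+0.097)^4 = 11.88826
Total PV = 6.57256 + 11.88826 = 18.46081

€18.46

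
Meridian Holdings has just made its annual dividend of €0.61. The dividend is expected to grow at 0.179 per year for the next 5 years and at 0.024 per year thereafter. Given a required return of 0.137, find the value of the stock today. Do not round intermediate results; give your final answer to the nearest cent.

€10.03

D_1 = 0.71919
D_2 = 0.84793
D_3 = 0.99970
D_4 = 1.17865
D_5 = 1.38963
Terminal value at year 5: TV = D_5×(1+g_2)/(r−g_2) = 1.42298/0.113 = 12.59274
P_0 = D_1/(1+r)^1 + D_2/(1+r)^2 + D_3/(1+r)^3 + D_4/(1+r)^4 + D_5/(1+r)^5 + TV/(1+r)^5
    = 0.63253 + 0.65590 + 0.68013 + 0.70525 + 0.73130 + 6.62702 = 10.03213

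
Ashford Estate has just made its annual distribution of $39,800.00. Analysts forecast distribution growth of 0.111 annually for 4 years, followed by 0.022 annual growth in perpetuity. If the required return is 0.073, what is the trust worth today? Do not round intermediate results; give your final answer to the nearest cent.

D_1 = 44217.80000
D_2 = 49125.97580
D_3 = 54578.95911
D_4 = 60637.22358
Terminal value at year 4: TV = D_4×(1+g_2)/(r−g_2) = 61971.24249/0.051 = 1215122.40184
P_0 = D_1/(1+r)^1 + D_2/(1+r)^2 + D_3/(1+r)^3 + D_4/(1+r)^4 + TV/(1+r)^4
    = 41209.50606 + 42668.92939 + 44180.03779 + 45744.66168 + 916687.14190 = 1090490.27682

$1090490.28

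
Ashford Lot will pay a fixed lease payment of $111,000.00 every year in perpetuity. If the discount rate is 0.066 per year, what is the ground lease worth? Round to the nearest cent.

$1681818.18

Level perpetuity: PV = C / r = $111,000.00 / 0.066 = $1,681,818.18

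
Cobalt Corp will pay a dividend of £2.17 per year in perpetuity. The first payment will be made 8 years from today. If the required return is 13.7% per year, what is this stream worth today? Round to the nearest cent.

£6.45

Value at end of year 7: C / r = £2.17 / 0.137 = £15.8394
Discount to today: PV = £15.8394 / (1 + 0.137)^7 = £15.8394 / 2.456537 = £6.45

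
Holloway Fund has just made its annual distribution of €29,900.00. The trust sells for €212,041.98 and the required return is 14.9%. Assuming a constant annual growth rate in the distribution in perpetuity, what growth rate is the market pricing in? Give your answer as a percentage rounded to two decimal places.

0.70%

P = D₀(1+g)/(r−g) ⇒ P(r−g) = D₀(1+g) ⇒ g(P+D₀) = P·r − D₀
g = (P·r − D₀)/(P + D₀) = (€212,041.98×0.149 − €29,900.00) / (€212,041.98 + €29,900.00) = 0.007003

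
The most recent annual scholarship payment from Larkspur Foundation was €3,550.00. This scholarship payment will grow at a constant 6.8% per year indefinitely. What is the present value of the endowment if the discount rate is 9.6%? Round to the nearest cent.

D₁ = D₀ × (1 + g) = €3,550.00 × 1.068 = €3,791.4000
Growing perpetuity: P = D₁ / (r − g) = €3,791.4000 / (0.096 − 0.068) = €135,407.14

€135407.14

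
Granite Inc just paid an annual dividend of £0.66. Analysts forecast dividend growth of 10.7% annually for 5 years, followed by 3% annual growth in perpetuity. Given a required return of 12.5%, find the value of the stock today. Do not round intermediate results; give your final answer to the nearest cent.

D_1 = 0.73062
D_2 = 0.80880
D_3 = 0.89534
D_4 = 0.99114
D_5 = 1.09719
Terminal value at year 5: TV = D_5×(1+g_2)/(r−g_2) = 1.13011/0.095 = 11.89585
P_0 = D_1/(1+r)^1 + D_2/(1+r)^2 + D_3/(1+r)^3 + D_4/(1+r)^4 + D_5/(1+r)^5 + TV/(1+r)^5
    = 0.64944 + 0.63905 + 0.62882 + 0.61876 + 0.60886 + 6.60135 = 9.74629

£9.75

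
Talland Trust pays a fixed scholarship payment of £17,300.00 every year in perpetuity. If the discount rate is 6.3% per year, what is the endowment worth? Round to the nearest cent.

£274603.17

Level perpetuity: PV = C / r = £17,300.00 / 0.063 = £274,603.17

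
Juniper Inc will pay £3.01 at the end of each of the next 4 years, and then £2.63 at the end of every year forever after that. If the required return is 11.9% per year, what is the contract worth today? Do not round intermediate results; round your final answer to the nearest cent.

PV of 4-year annuity: £3.01 × [1 − (1+0.119)^−4] / 0.119 = 9.16171
Perpetuity value at year 4: £2.63 / 0.119 = 22.10084
PV of perpetuity: 22.10084 / (1+0.119)^4 = 14.09576
Total PV = 9.16171 + 14.09576 = 23.25747

£23.26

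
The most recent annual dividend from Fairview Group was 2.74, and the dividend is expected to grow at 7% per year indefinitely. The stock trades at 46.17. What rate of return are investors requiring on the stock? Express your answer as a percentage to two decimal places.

13.35%

D₁ = 2.74 × 1.07 = 2.9318
P = D₁/(r − g) ⇒ r = D₁/P + g = 2.9318/46.17 + 0.07 = 0.063500 + 0.07 = 0.133500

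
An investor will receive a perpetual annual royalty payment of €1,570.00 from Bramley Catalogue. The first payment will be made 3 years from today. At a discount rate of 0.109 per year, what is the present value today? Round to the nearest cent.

Value at end of year 2: C / r = €1,570.00 / 0.109 = €14,403.6697
Discount to today: PV = €14,403.6697 / (1 + 0.109)^2 = €14,403.6697 / 1.229881 = €11,711.43

€11711.43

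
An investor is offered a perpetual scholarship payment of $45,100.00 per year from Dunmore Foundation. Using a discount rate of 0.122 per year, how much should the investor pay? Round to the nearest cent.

Level perpetuity: PV = C / r = $45,100.00 / 0.122 = $369,672.13

$369672.13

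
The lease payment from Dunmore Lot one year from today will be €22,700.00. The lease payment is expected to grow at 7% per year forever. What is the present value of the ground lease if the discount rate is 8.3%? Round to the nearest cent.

Growing perpetuity: P = D₁ / (r − g) = €22,700.0000 / (0.083 − 0.07) = €1,746,153.85

€1746153.85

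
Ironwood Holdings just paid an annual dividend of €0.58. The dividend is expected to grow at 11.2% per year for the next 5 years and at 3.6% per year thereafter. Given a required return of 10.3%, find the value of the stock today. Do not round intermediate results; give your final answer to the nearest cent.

€12.31

D_1 = 0.64496
D_2 = 0.71720
D_3 = 0.79752
D_4 = 0.88684
D_5 = 0.98617
Terminal value at year 5: TV = D_5×(1+g_2)/(r−g_2) = 1.02167/0.067 = 15.24884
P_0 = D_1/(1+r)^1 + D_2/(1+r)^2 + D_3/(1+r)^3 + D_4/(1+r)^4 + D_5/(1+r)^5 + TV/(1+r)^5
    = 0.58473 + 0.58950 + 0.59431 + 0.59916 + 0.60405 + 9.34027 = 12.31203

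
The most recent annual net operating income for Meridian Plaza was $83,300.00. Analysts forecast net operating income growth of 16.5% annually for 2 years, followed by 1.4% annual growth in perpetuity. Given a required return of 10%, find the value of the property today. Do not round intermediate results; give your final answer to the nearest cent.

D_1 = 97044.50000
D_2 = 113056.84250
Terminal value at year 2: TV = D_2×(1+g_2)/(r−g_2) = 114639.63829/0.086 = 1333019.04994
P_0 = D_1/(1+r)^1 + D_2/(1+r)^2 + TV/(1+r)^2
    = 88222.27273 + 93435.40702 + 1101668.63632 = 1283326.31607

$1283326.32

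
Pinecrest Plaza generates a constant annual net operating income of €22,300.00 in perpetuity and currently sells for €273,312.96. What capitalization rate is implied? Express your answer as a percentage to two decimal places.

P = C/r ⇒ r = C/P = €22,300.00/€273,312.96 = 0.081591

8.16%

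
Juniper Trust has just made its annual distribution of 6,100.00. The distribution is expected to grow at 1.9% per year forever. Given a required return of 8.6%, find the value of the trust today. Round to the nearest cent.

D₁ = D₀ × (1 + g) = 6,100.00 × 1.019 = 6,215.9000
Growing perpetuity: P = D₁ / (r − g) = 6,215.9000 / (0.086 − 0.019) = 92,774.63

92774.63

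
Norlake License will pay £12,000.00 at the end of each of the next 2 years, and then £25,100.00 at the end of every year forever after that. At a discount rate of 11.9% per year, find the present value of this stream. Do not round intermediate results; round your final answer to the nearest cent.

PV of 2-year annuity: £12,000.00 × [1 − (1+0.119)^−2] / 0.119 = 20307.29275
Perpetuity value at year 2: £25,100.00 / 0.119 = 210924.36975
PV of perpetuity: 210924.36975 / (1+0.119)^2 = 168448.28241
Total PV = 20307.29275 + 168448.28241 = 188755.57516

£188755.58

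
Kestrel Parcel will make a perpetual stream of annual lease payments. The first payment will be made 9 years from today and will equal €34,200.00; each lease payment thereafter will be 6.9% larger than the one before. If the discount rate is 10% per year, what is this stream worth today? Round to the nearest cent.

€514662.98

Value at end of year 8: C₁ / (r − g) = €34,200.00 / (0.1 − 0.069) = €1,103,225.8065
Discount to today: PV = €1,103,225.8065 / (1 + 0.1)^8 = €1,103,225.8065 / 2.143589 = €514,662.98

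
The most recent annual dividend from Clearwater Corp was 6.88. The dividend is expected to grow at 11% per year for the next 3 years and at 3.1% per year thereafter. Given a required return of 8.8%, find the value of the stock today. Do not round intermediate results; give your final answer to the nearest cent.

153.63

D_1 = 7.63680
D_2 = 8.47685
D_3 = 9.40930
Terminal value at year 3: TV = D_3×(1+g_2)/(r−g_2) = 9.70099/0.057 = 170.19280
P_0 = D_1/(1+r)^1 + D_2/(1+r)^2 + D_3/(1+r)^3 + TV/(1+r)^3
    = 7.01912 + 7.16105 + 7.30585 + 132.14614 = 153.63216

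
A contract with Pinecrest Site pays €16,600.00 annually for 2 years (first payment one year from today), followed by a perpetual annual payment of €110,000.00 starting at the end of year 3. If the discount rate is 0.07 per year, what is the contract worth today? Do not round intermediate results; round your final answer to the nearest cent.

PV of 2-year annuity: €16,600.00 × [1 − (1+0.07)^−2] / 0.07 = 30013.10158
Perpetuity value at year 2: €110,000.00 / 0.07 = 1571428.57143
PV of perpetuity: 1571428.57143 / (1+0.07)^2 = 1372546.57300
Total PV = 30013.10158 + 1372546.57300 = 1402559.67458

€1402559.67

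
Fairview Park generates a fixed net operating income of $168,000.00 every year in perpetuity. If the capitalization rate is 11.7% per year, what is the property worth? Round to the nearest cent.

Level perpetuity: PV = C / r = $168,000.00 / 0.117 = $1,435,897.44

$1435897.44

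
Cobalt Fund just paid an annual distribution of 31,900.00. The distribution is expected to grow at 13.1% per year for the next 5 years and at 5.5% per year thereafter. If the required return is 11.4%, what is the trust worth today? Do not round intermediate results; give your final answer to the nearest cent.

D_1 = 36078.90000
D_2 = 40805.23590
D_3 = 46150.72180
D_4 = 52196.46636
D_5 = 59034.20345
Terminal value at year 5: TV = D_5×(1+g_2)/(r−g_2) = 62281.08464/0.059 = 1055611.60410
P_0 = D_1/(1+r)^1 + D_2/(1+r)^2 + D_3/(1+r)^3 + D_4/(1+r)^4 + D_5/(1+r)^5 + TV/(1+r)^5
    = 32386.80431 + 32881.03741 + 33382.81267 + 33892.24517 + 34409.45179 + 615287.65486 = 782240.00621

782240.01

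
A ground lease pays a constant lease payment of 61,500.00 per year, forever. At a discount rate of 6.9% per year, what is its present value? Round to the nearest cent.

891304.35

Level perpetuity: PV = C / r = 61,500.00 / 0.069 = 891,304.35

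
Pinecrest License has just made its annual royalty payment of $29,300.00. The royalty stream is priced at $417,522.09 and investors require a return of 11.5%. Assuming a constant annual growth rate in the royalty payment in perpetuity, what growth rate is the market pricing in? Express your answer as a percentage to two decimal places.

4.19%

P = D₀(1+g)/(r−g) ⇒ P(r−g) = D₀(1+g) ⇒ g(P+D₀) = P·r − D₀
g = (P·r − D₀)/(P + D₀) = ($417,522.09×0.115 − $29,300.00) / ($417,522.09 + $29,300.00) = 0.041885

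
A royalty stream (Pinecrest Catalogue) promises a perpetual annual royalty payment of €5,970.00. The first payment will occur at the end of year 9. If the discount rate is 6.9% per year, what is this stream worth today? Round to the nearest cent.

Value at end of year 8: C / r = €5,970.00 / 0.069 = €86,521.7391
Discount to today: PV = €86,521.7391 / (1 + 0.069)^8 = €86,521.7391 / 1.705382 = €50,734.53

€50734.53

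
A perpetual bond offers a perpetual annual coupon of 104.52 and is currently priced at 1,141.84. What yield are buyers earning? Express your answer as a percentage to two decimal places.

9.15%

P = C/r ⇒ r = C/P = 104.52/1,141.84 = 0.091536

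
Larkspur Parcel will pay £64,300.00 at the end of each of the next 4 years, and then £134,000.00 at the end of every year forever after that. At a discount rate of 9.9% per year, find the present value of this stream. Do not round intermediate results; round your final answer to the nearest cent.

£1132116.61

PV of 4-year annuity: £64,300.00 × [1 − (1+0.099)^−4] / 0.099 = 204264.34584
Perpetuity value at year 4: £134,000.00 / 0.099 = 1353535.35354
PV of perpetuity: 1353535.35354 / (1+0.099)^4 = 927852.26889
Total PV = 204264.34584 + 927852.26889 = 1132116.61473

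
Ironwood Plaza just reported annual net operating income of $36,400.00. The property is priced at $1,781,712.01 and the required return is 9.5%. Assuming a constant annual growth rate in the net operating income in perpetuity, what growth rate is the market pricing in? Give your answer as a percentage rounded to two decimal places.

P = D₀(1+g)/(r−g) ⇒ P(r−g) = D₀(1+g) ⇒ g(P+D₀) = P·r − D₀
g = (P·r − D₀)/(P + D₀) = ($1,781,712.01×0.095 − $36,400.00) / ($1,781,712.01 + $36,400.00) = 0.073077

7.31%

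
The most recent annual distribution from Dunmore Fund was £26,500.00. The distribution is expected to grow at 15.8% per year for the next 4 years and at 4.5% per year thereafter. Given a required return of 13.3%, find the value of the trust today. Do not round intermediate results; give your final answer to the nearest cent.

£455372.86

D_1 = 30687.00000
D_2 = 35535.54600
D_3 = 41150.16227
D_4 = 47651.88791
Terminal value at year 4: TV = D_4×(1+g_2)/(r−g_2) = 49796.22286/0.088 = 565866.16889
P_0 = D_1/(1+r)^1 + D_2/(1+r)^2 + D_3/(1+r)^3 + D_4/(1+r)^4 + TV/(1+r)^4
    = 27084.73080 + 27682.36387 + 28293.18391 + 28917.48188 + 343395.09727 = 455372.85773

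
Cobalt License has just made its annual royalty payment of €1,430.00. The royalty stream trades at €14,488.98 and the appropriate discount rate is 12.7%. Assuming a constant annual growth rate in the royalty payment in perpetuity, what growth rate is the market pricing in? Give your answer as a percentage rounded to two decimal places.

2.58%

P = D₀(1+g)/(r−g) ⇒ P(r−g) = D₀(1+g) ⇒ g(P+D₀) = P·r − D₀
g = (P·r − D₀)/(P + D₀) = (€14,488.98×0.127 − €1,430.00) / (€14,488.98 + €1,430.00) = 0.025762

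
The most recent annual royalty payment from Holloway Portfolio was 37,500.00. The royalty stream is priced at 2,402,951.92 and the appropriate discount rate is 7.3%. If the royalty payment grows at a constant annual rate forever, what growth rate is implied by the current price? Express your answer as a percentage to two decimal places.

P = D₀(1+g)/(r−g) ⇒ P(r−g) = D₀(1+g) ⇒ g(P+D₀) = P·r − D₀
g = (P·r − D₀)/(P + D₀) = (2,402,951.92×0.073 − 37,500.00) / (2,402,951.92 + 37,500.00) = 0.056512

5.65%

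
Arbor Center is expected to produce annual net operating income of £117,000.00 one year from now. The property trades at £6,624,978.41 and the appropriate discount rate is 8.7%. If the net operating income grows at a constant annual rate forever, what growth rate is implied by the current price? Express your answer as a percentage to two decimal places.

6.93%

P = D₁/(r−g) ⇒ g = r − D₁/P = 0.087 − £117,000.00/£6,624,978.41 = 0.069340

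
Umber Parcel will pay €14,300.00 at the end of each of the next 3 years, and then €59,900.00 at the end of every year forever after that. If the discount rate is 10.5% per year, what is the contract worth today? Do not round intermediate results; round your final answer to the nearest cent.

€458066.56

PV of 3-year annuity: €14,300.00 × [1 − (1+0.105)^−3] / 0.105 = 35251.26551
Perpetuity value at year 3: €59,900.00 / 0.105 = 570476.19048
PV of perpetuity: 570476.19048 / (1+0.105)^3 = 422815.29508
Total PV = 35251.26551 + 422815.29508 = 458066.56059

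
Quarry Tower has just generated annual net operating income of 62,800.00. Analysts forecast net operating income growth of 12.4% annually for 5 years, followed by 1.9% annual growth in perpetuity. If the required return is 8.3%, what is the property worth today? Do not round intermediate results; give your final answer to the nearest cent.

D_1 = 70587.20000
D_2 = 79340.01280
D_3 = 89178.17439
D_4 = 100236.26801
D_5 = 112665.56524
Terminal value at year 5: TV = D_5×(1+g_2)/(r−g_2) = 114806.21098/0.064 = 1793847.04663
P_0 = D_1/(1+r)^1 + D_2/(1+r)^2 + D_3/(1+r)^3 + D_4/(1+r)^4 + D_5/(1+r)^5 + TV/(1+r)^5
    = 65177.46999 + 67644.94577 + 70205.83476 + 72863.67338 + 75622.13193 + 1204046.13182 = 1555560.18765

1555560.19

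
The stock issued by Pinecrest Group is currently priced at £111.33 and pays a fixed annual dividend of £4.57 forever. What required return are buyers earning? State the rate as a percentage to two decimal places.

P = C/r ⇒ r = C/P = £4.57/£111.33 = 0.041049

4.10%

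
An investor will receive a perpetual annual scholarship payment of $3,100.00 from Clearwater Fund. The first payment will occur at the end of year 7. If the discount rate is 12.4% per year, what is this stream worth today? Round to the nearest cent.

$12397.73

Value at end of year 6: C / r = $3,100.00 / 0.124 = $25,000.0000
Discount to today: PV = $25,000.0000 / (1 + 0.124)^6 = $25,000.0000 / 2.016498 = $12,397.73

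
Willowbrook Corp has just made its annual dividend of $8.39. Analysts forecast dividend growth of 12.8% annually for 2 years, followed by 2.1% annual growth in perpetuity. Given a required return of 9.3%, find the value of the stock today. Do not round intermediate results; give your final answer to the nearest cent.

D_1 = 9.46392
D_2 = 10.67530
Terminal value at year 2: TV = D_2×(1+g_2)/(r−g_2) = 10.89948/0.072 = 151.38171
P_0 = D_1/(1+r)^1 + D_2/(1+r)^2 + TV/(1+r)^2
    = 8.65866 + 8.93593 + 126.71647 = 144.31107

$144.31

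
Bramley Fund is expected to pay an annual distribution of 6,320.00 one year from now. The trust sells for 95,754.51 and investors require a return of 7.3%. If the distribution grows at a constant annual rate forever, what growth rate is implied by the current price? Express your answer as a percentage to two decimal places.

0.70%

P = D₁/(r−g) ⇒ g = r − D₁/P = 0.073 − 6,320.00/95,754.51 = 0.006998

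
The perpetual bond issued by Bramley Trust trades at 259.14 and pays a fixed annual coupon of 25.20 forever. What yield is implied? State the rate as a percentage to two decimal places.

P = C/r ⇒ r = C/P = 25.20/259.14 = 0.097245

9.72%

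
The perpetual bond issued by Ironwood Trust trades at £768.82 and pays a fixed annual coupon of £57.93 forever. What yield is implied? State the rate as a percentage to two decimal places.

P = C/r ⇒ r = C/P = £57.93/£768.82 = 0.075349

7.53%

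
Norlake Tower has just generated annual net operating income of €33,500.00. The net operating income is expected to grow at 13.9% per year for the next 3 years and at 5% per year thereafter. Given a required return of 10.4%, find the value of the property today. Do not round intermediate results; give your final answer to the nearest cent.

D_1 = 38156.50000
D_2 = 43460.25350
D_3 = 49501.22874
Terminal value at year 3: TV = D_3×(1+g_2)/(r−g_2) = 51976.29017/0.054 = 962523.89210
P_0 = D_1/(1+r)^1 + D_2/(1+r)^2 + D_3/(1+r)^3 + TV/(1+r)^3
    = 34562.04710 + 35657.76417 + 36788.21865 + 715326.47384 = 822334.50377

€822334.50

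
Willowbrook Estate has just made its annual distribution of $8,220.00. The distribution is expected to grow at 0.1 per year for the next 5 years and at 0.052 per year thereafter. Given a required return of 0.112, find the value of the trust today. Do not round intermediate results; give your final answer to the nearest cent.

$176301.98

D_1 = 9042.00000
D_2 = 9946.20000
D_3 = 10940.82000
D_4 = 12034.90200
D_5 = 13238.39220
Terminal value at year 5: TV = D_5×(1+g_2)/(r−g_2) = 13926.78859/0.06 = 232113.14324
P_0 = D_1/(1+r)^1 + D_2/(1+r)^2 + D_3/(1+r)^3 + D_4/(1+r)^4 + D_5/(1+r)^5 + TV/(1+r)^5
    = 8131.29496 + 8043.54718 + 7956.74631 + 7870.88214 + 7785.94456 + 136513.56132 = 176301.97647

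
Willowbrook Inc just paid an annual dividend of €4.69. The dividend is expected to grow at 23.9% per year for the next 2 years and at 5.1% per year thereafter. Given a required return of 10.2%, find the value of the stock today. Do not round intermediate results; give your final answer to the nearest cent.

€133.38

D_1 = 5.81091
D_2 = 7.19972
Terminal value at year 2: TV = D_2×(1+g_2)/(r−g_2) = 7.56690/0.051 = 148.37065
P_0 = D_1/(1+r)^1 + D_2/(1+r)^2 + TV/(1+r)^2
    = 5.27306 + 5.92860 + 122.17569 = 133.37735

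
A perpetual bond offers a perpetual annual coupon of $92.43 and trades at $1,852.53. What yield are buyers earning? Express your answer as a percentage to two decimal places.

P = C/r ⇒ r = C/P = $92.43/$1,852.53 = 0.049894

4.99%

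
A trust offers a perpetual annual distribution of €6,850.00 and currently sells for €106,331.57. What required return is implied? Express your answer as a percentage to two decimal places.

6.44%

P = C/r ⇒ r = C/P = €6,850.00/€106,331.57 = 0.064421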